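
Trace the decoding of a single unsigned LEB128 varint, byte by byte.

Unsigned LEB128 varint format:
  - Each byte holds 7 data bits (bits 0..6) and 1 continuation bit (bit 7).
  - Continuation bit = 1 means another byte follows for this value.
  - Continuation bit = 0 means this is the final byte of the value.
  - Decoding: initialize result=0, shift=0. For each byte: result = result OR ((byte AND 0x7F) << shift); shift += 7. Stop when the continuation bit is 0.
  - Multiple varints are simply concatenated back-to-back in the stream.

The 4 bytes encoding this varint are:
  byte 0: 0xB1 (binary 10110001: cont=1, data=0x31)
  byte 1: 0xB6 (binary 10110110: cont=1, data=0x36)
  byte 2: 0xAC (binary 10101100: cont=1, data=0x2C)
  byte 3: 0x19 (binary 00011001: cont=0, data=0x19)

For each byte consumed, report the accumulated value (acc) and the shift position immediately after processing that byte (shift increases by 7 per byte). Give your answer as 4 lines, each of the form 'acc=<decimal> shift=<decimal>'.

Answer: acc=49 shift=7
acc=6961 shift=14
acc=727857 shift=21
acc=53156657 shift=28

Derivation:
byte 0=0xB1: payload=0x31=49, contrib = 49<<0 = 49; acc -> 49, shift -> 7
byte 1=0xB6: payload=0x36=54, contrib = 54<<7 = 6912; acc -> 6961, shift -> 14
byte 2=0xAC: payload=0x2C=44, contrib = 44<<14 = 720896; acc -> 727857, shift -> 21
byte 3=0x19: payload=0x19=25, contrib = 25<<21 = 52428800; acc -> 53156657, shift -> 28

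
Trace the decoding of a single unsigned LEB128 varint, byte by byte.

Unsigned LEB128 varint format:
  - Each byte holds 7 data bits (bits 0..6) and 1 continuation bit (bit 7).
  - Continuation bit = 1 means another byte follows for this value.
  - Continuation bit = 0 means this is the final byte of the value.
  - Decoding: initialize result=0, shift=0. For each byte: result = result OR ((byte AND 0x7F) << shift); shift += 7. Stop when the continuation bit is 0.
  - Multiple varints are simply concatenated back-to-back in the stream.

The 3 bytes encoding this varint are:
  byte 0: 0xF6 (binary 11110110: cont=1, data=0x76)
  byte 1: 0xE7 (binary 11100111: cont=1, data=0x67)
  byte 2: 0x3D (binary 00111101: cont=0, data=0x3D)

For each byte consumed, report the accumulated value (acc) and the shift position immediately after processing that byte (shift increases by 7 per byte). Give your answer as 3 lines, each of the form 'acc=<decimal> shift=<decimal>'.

byte 0=0xF6: payload=0x76=118, contrib = 118<<0 = 118; acc -> 118, shift -> 7
byte 1=0xE7: payload=0x67=103, contrib = 103<<7 = 13184; acc -> 13302, shift -> 14
byte 2=0x3D: payload=0x3D=61, contrib = 61<<14 = 999424; acc -> 1012726, shift -> 21

Answer: acc=118 shift=7
acc=13302 shift=14
acc=1012726 shift=21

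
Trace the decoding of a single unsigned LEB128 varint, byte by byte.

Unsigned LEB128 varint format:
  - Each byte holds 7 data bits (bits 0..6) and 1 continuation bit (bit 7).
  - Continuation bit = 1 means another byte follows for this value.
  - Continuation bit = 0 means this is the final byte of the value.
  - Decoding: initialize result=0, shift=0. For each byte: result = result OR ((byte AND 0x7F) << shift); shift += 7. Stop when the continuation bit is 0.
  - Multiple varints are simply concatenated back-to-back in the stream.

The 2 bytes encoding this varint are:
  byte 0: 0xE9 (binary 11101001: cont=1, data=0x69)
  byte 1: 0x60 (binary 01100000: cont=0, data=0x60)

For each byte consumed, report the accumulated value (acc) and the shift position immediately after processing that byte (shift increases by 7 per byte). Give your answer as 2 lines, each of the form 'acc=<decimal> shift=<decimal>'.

Answer: acc=105 shift=7
acc=12393 shift=14

Derivation:
byte 0=0xE9: payload=0x69=105, contrib = 105<<0 = 105; acc -> 105, shift -> 7
byte 1=0x60: payload=0x60=96, contrib = 96<<7 = 12288; acc -> 12393, shift -> 14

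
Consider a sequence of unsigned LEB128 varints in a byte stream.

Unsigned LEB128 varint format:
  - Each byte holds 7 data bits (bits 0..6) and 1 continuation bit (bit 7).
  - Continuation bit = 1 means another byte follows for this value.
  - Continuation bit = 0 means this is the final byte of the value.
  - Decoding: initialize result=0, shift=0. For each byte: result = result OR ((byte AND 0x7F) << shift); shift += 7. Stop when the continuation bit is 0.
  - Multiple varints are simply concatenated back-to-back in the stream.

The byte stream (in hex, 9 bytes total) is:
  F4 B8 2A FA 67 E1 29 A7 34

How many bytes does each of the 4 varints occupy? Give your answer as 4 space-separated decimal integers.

Answer: 3 2 2 2

Derivation:
  byte[0]=0xF4 cont=1 payload=0x74=116: acc |= 116<<0 -> acc=116 shift=7
  byte[1]=0xB8 cont=1 payload=0x38=56: acc |= 56<<7 -> acc=7284 shift=14
  byte[2]=0x2A cont=0 payload=0x2A=42: acc |= 42<<14 -> acc=695412 shift=21 [end]
Varint 1: bytes[0:3] = F4 B8 2A -> value 695412 (3 byte(s))
  byte[3]=0xFA cont=1 payload=0x7A=122: acc |= 122<<0 -> acc=122 shift=7
  byte[4]=0x67 cont=0 payload=0x67=103: acc |= 103<<7 -> acc=13306 shift=14 [end]
Varint 2: bytes[3:5] = FA 67 -> value 13306 (2 byte(s))
  byte[5]=0xE1 cont=1 payload=0x61=97: acc |= 97<<0 -> acc=97 shift=7
  byte[6]=0x29 cont=0 payload=0x29=41: acc |= 41<<7 -> acc=5345 shift=14 [end]
Varint 3: bytes[5:7] = E1 29 -> value 5345 (2 byte(s))
  byte[7]=0xA7 cont=1 payload=0x27=39: acc |= 39<<0 -> acc=39 shift=7
  byte[8]=0x34 cont=0 payload=0x34=52: acc |= 52<<7 -> acc=6695 shift=14 [end]
Varint 4: bytes[7:9] = A7 34 -> value 6695 (2 byte(s))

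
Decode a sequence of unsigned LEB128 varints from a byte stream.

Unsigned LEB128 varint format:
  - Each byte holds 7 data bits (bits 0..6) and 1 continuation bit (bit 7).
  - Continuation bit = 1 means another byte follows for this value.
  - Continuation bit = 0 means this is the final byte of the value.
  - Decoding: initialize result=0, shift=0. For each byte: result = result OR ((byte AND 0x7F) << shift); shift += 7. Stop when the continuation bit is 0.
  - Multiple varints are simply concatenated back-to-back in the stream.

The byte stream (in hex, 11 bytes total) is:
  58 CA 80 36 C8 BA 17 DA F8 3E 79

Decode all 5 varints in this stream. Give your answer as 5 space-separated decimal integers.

Answer: 88 884810 384328 1031258 121

Derivation:
  byte[0]=0x58 cont=0 payload=0x58=88: acc |= 88<<0 -> acc=88 shift=7 [end]
Varint 1: bytes[0:1] = 58 -> value 88 (1 byte(s))
  byte[1]=0xCA cont=1 payload=0x4A=74: acc |= 74<<0 -> acc=74 shift=7
  byte[2]=0x80 cont=1 payload=0x00=0: acc |= 0<<7 -> acc=74 shift=14
  byte[3]=0x36 cont=0 payload=0x36=54: acc |= 54<<14 -> acc=884810 shift=21 [end]
Varint 2: bytes[1:4] = CA 80 36 -> value 884810 (3 byte(s))
  byte[4]=0xC8 cont=1 payload=0x48=72: acc |= 72<<0 -> acc=72 shift=7
  byte[5]=0xBA cont=1 payload=0x3A=58: acc |= 58<<7 -> acc=7496 shift=14
  byte[6]=0x17 cont=0 payload=0x17=23: acc |= 23<<14 -> acc=384328 shift=21 [end]
Varint 3: bytes[4:7] = C8 BA 17 -> value 384328 (3 byte(s))
  byte[7]=0xDA cont=1 payload=0x5A=90: acc |= 90<<0 -> acc=90 shift=7
  byte[8]=0xF8 cont=1 payload=0x78=120: acc |= 120<<7 -> acc=15450 shift=14
  byte[9]=0x3E cont=0 payload=0x3E=62: acc |= 62<<14 -> acc=1031258 shift=21 [end]
Varint 4: bytes[7:10] = DA F8 3E -> value 1031258 (3 byte(s))
  byte[10]=0x79 cont=0 payload=0x79=121: acc |= 121<<0 -> acc=121 shift=7 [end]
Varint 5: bytes[10:11] = 79 -> value 121 (1 byte(s))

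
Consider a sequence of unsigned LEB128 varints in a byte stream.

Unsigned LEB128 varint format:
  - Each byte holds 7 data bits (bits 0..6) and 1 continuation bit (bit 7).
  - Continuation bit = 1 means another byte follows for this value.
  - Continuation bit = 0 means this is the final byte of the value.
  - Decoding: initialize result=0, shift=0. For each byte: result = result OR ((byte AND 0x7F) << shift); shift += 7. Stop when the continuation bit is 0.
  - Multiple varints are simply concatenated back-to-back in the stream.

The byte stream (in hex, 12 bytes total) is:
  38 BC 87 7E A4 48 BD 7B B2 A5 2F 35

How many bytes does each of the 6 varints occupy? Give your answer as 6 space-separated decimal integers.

Answer: 1 3 2 2 3 1

Derivation:
  byte[0]=0x38 cont=0 payload=0x38=56: acc |= 56<<0 -> acc=56 shift=7 [end]
Varint 1: bytes[0:1] = 38 -> value 56 (1 byte(s))
  byte[1]=0xBC cont=1 payload=0x3C=60: acc |= 60<<0 -> acc=60 shift=7
  byte[2]=0x87 cont=1 payload=0x07=7: acc |= 7<<7 -> acc=956 shift=14
  byte[3]=0x7E cont=0 payload=0x7E=126: acc |= 126<<14 -> acc=2065340 shift=21 [end]
Varint 2: bytes[1:4] = BC 87 7E -> value 2065340 (3 byte(s))
  byte[4]=0xA4 cont=1 payload=0x24=36: acc |= 36<<0 -> acc=36 shift=7
  byte[5]=0x48 cont=0 payload=0x48=72: acc |= 72<<7 -> acc=9252 shift=14 [end]
Varint 3: bytes[4:6] = A4 48 -> value 9252 (2 byte(s))
  byte[6]=0xBD cont=1 payload=0x3D=61: acc |= 61<<0 -> acc=61 shift=7
  byte[7]=0x7B cont=0 payload=0x7B=123: acc |= 123<<7 -> acc=15805 shift=14 [end]
Varint 4: bytes[6:8] = BD 7B -> value 15805 (2 byte(s))
  byte[8]=0xB2 cont=1 payload=0x32=50: acc |= 50<<0 -> acc=50 shift=7
  byte[9]=0xA5 cont=1 payload=0x25=37: acc |= 37<<7 -> acc=4786 shift=14
  byte[10]=0x2F cont=0 payload=0x2F=47: acc |= 47<<14 -> acc=774834 shift=21 [end]
Varint 5: bytes[8:11] = B2 A5 2F -> value 774834 (3 byte(s))
  byte[11]=0x35 cont=0 payload=0x35=53: acc |= 53<<0 -> acc=53 shift=7 [end]
Varint 6: bytes[11:12] = 35 -> value 53 (1 byte(s))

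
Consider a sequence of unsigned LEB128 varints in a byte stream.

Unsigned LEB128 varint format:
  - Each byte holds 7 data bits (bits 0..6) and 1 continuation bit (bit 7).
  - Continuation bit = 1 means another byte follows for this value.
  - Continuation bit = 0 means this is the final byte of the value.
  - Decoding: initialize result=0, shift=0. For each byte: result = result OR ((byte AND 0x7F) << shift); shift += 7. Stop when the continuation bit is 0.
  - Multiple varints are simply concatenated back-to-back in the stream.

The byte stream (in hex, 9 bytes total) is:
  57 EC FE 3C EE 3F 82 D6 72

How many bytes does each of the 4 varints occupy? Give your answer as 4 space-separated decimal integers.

  byte[0]=0x57 cont=0 payload=0x57=87: acc |= 87<<0 -> acc=87 shift=7 [end]
Varint 1: bytes[0:1] = 57 -> value 87 (1 byte(s))
  byte[1]=0xEC cont=1 payload=0x6C=108: acc |= 108<<0 -> acc=108 shift=7
  byte[2]=0xFE cont=1 payload=0x7E=126: acc |= 126<<7 -> acc=16236 shift=14
  byte[3]=0x3C cont=0 payload=0x3C=60: acc |= 60<<14 -> acc=999276 shift=21 [end]
Varint 2: bytes[1:4] = EC FE 3C -> value 999276 (3 byte(s))
  byte[4]=0xEE cont=1 payload=0x6E=110: acc |= 110<<0 -> acc=110 shift=7
  byte[5]=0x3F cont=0 payload=0x3F=63: acc |= 63<<7 -> acc=8174 shift=14 [end]
Varint 3: bytes[4:6] = EE 3F -> value 8174 (2 byte(s))
  byte[6]=0x82 cont=1 payload=0x02=2: acc |= 2<<0 -> acc=2 shift=7
  byte[7]=0xD6 cont=1 payload=0x56=86: acc |= 86<<7 -> acc=11010 shift=14
  byte[8]=0x72 cont=0 payload=0x72=114: acc |= 114<<14 -> acc=1878786 shift=21 [end]
Varint 4: bytes[6:9] = 82 D6 72 -> value 1878786 (3 byte(s))

Answer: 1 3 2 3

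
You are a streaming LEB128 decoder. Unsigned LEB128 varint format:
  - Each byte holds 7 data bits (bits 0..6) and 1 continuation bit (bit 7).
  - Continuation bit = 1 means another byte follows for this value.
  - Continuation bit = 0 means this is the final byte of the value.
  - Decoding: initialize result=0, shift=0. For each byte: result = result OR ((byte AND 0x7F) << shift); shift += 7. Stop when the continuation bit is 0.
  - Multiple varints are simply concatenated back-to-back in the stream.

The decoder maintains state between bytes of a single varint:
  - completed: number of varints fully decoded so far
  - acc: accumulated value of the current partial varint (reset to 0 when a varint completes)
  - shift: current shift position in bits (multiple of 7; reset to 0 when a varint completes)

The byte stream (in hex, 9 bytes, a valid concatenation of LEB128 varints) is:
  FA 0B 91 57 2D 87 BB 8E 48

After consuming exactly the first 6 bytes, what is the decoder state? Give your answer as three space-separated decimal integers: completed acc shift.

Answer: 3 7 7

Derivation:
byte[0]=0xFA cont=1 payload=0x7A: acc |= 122<<0 -> completed=0 acc=122 shift=7
byte[1]=0x0B cont=0 payload=0x0B: varint #1 complete (value=1530); reset -> completed=1 acc=0 shift=0
byte[2]=0x91 cont=1 payload=0x11: acc |= 17<<0 -> completed=1 acc=17 shift=7
byte[3]=0x57 cont=0 payload=0x57: varint #2 complete (value=11153); reset -> completed=2 acc=0 shift=0
byte[4]=0x2D cont=0 payload=0x2D: varint #3 complete (value=45); reset -> completed=3 acc=0 shift=0
byte[5]=0x87 cont=1 payload=0x07: acc |= 7<<0 -> completed=3 acc=7 shift=7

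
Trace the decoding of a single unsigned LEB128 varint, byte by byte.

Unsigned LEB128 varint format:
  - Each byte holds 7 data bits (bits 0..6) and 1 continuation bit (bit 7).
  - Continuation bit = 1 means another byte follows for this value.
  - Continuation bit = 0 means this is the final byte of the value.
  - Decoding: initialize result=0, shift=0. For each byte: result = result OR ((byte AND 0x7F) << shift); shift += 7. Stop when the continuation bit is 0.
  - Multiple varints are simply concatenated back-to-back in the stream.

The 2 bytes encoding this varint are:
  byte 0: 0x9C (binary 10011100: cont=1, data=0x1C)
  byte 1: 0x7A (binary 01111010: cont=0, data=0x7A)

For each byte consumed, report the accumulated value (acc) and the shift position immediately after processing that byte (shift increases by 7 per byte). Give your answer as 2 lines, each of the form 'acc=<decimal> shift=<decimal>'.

byte 0=0x9C: payload=0x1C=28, contrib = 28<<0 = 28; acc -> 28, shift -> 7
byte 1=0x7A: payload=0x7A=122, contrib = 122<<7 = 15616; acc -> 15644, shift -> 14

Answer: acc=28 shift=7
acc=15644 shift=14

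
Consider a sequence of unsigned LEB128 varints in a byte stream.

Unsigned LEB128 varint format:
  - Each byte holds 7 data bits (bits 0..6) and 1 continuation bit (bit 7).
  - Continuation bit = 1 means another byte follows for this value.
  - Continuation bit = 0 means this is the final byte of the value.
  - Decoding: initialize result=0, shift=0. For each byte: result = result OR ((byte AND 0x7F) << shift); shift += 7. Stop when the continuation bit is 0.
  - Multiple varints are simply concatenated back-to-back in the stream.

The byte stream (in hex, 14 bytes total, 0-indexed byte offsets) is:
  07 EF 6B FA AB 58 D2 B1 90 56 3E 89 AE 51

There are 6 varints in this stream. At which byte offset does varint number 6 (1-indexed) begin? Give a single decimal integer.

Answer: 11

Derivation:
  byte[0]=0x07 cont=0 payload=0x07=7: acc |= 7<<0 -> acc=7 shift=7 [end]
Varint 1: bytes[0:1] = 07 -> value 7 (1 byte(s))
  byte[1]=0xEF cont=1 payload=0x6F=111: acc |= 111<<0 -> acc=111 shift=7
  byte[2]=0x6B cont=0 payload=0x6B=107: acc |= 107<<7 -> acc=13807 shift=14 [end]
Varint 2: bytes[1:3] = EF 6B -> value 13807 (2 byte(s))
  byte[3]=0xFA cont=1 payload=0x7A=122: acc |= 122<<0 -> acc=122 shift=7
  byte[4]=0xAB cont=1 payload=0x2B=43: acc |= 43<<7 -> acc=5626 shift=14
  byte[5]=0x58 cont=0 payload=0x58=88: acc |= 88<<14 -> acc=1447418 shift=21 [end]
Varint 3: bytes[3:6] = FA AB 58 -> value 1447418 (3 byte(s))
  byte[6]=0xD2 cont=1 payload=0x52=82: acc |= 82<<0 -> acc=82 shift=7
  byte[7]=0xB1 cont=1 payload=0x31=49: acc |= 49<<7 -> acc=6354 shift=14
  byte[8]=0x90 cont=1 payload=0x10=16: acc |= 16<<14 -> acc=268498 shift=21
  byte[9]=0x56 cont=0 payload=0x56=86: acc |= 86<<21 -> acc=180623570 shift=28 [end]
Varint 4: bytes[6:10] = D2 B1 90 56 -> value 180623570 (4 byte(s))
  byte[10]=0x3E cont=0 payload=0x3E=62: acc |= 62<<0 -> acc=62 shift=7 [end]
Varint 5: bytes[10:11] = 3E -> value 62 (1 byte(s))
  byte[11]=0x89 cont=1 payload=0x09=9: acc |= 9<<0 -> acc=9 shift=7
  byte[12]=0xAE cont=1 payload=0x2E=46: acc |= 46<<7 -> acc=5897 shift=14
  byte[13]=0x51 cont=0 payload=0x51=81: acc |= 81<<14 -> acc=1333001 shift=21 [end]
Varint 6: bytes[11:14] = 89 AE 51 -> value 1333001 (3 byte(s))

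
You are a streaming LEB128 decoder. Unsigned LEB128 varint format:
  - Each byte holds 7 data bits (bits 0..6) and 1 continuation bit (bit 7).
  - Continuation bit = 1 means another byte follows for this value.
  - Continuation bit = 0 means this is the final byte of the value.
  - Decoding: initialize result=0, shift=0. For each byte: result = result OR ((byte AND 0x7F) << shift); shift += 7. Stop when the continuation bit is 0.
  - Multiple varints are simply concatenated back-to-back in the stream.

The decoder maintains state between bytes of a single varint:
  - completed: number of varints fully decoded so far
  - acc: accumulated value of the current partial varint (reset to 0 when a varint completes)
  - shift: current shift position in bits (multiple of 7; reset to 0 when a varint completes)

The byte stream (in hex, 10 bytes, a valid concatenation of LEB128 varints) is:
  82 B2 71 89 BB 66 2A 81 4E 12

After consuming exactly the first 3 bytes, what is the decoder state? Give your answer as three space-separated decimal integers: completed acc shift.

Answer: 1 0 0

Derivation:
byte[0]=0x82 cont=1 payload=0x02: acc |= 2<<0 -> completed=0 acc=2 shift=7
byte[1]=0xB2 cont=1 payload=0x32: acc |= 50<<7 -> completed=0 acc=6402 shift=14
byte[2]=0x71 cont=0 payload=0x71: varint #1 complete (value=1857794); reset -> completed=1 acc=0 shift=0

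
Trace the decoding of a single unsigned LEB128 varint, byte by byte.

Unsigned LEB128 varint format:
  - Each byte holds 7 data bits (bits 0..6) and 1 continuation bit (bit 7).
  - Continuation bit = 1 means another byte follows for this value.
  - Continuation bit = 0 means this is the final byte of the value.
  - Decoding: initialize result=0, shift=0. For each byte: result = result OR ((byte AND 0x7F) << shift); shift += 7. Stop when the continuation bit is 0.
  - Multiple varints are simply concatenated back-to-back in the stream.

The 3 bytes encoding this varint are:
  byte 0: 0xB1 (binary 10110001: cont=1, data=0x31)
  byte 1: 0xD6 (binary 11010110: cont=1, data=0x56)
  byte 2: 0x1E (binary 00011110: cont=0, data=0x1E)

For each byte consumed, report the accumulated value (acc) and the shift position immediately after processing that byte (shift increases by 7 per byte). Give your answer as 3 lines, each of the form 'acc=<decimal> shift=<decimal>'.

byte 0=0xB1: payload=0x31=49, contrib = 49<<0 = 49; acc -> 49, shift -> 7
byte 1=0xD6: payload=0x56=86, contrib = 86<<7 = 11008; acc -> 11057, shift -> 14
byte 2=0x1E: payload=0x1E=30, contrib = 30<<14 = 491520; acc -> 502577, shift -> 21

Answer: acc=49 shift=7
acc=11057 shift=14
acc=502577 shift=21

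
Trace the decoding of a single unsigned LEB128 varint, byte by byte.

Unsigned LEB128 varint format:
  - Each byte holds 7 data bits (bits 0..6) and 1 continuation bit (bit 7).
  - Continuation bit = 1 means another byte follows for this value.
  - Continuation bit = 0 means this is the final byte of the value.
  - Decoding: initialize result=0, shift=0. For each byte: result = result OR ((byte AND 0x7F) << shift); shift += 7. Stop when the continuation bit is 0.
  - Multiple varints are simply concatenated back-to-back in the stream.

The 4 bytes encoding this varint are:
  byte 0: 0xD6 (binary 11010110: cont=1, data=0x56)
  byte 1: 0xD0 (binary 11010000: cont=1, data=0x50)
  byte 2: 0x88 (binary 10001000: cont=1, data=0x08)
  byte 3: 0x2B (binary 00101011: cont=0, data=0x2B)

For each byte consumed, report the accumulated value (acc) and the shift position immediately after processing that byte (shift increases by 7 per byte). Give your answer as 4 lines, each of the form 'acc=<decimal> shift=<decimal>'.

byte 0=0xD6: payload=0x56=86, contrib = 86<<0 = 86; acc -> 86, shift -> 7
byte 1=0xD0: payload=0x50=80, contrib = 80<<7 = 10240; acc -> 10326, shift -> 14
byte 2=0x88: payload=0x08=8, contrib = 8<<14 = 131072; acc -> 141398, shift -> 21
byte 3=0x2B: payload=0x2B=43, contrib = 43<<21 = 90177536; acc -> 90318934, shift -> 28

Answer: acc=86 shift=7
acc=10326 shift=14
acc=141398 shift=21
acc=90318934 shift=28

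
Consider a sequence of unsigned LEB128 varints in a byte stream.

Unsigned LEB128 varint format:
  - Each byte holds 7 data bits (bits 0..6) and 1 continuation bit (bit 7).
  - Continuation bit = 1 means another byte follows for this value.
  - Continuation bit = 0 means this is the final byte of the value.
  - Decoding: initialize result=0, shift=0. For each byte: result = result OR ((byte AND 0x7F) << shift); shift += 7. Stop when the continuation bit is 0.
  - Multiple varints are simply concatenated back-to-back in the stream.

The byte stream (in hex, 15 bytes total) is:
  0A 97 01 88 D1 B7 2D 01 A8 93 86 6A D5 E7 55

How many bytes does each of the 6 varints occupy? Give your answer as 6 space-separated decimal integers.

Answer: 1 2 4 1 4 3

Derivation:
  byte[0]=0x0A cont=0 payload=0x0A=10: acc |= 10<<0 -> acc=10 shift=7 [end]
Varint 1: bytes[0:1] = 0A -> value 10 (1 byte(s))
  byte[1]=0x97 cont=1 payload=0x17=23: acc |= 23<<0 -> acc=23 shift=7
  byte[2]=0x01 cont=0 payload=0x01=1: acc |= 1<<7 -> acc=151 shift=14 [end]
Varint 2: bytes[1:3] = 97 01 -> value 151 (2 byte(s))
  byte[3]=0x88 cont=1 payload=0x08=8: acc |= 8<<0 -> acc=8 shift=7
  byte[4]=0xD1 cont=1 payload=0x51=81: acc |= 81<<7 -> acc=10376 shift=14
  byte[5]=0xB7 cont=1 payload=0x37=55: acc |= 55<<14 -> acc=911496 shift=21
  byte[6]=0x2D cont=0 payload=0x2D=45: acc |= 45<<21 -> acc=95283336 shift=28 [end]
Varint 3: bytes[3:7] = 88 D1 B7 2D -> value 95283336 (4 byte(s))
  byte[7]=0x01 cont=0 payload=0x01=1: acc |= 1<<0 -> acc=1 shift=7 [end]
Varint 4: bytes[7:8] = 01 -> value 1 (1 byte(s))
  byte[8]=0xA8 cont=1 payload=0x28=40: acc |= 40<<0 -> acc=40 shift=7
  byte[9]=0x93 cont=1 payload=0x13=19: acc |= 19<<7 -> acc=2472 shift=14
  byte[10]=0x86 cont=1 payload=0x06=6: acc |= 6<<14 -> acc=100776 shift=21
  byte[11]=0x6A cont=0 payload=0x6A=106: acc |= 106<<21 -> acc=222398888 shift=28 [end]
Varint 5: bytes[8:12] = A8 93 86 6A -> value 222398888 (4 byte(s))
  byte[12]=0xD5 cont=1 payload=0x55=85: acc |= 85<<0 -> acc=85 shift=7
  byte[13]=0xE7 cont=1 payload=0x67=103: acc |= 103<<7 -> acc=13269 shift=14
  byte[14]=0x55 cont=0 payload=0x55=85: acc |= 85<<14 -> acc=1405909 shift=21 [end]
Varint 6: bytes[12:15] = D5 E7 55 -> value 1405909 (3 byte(s))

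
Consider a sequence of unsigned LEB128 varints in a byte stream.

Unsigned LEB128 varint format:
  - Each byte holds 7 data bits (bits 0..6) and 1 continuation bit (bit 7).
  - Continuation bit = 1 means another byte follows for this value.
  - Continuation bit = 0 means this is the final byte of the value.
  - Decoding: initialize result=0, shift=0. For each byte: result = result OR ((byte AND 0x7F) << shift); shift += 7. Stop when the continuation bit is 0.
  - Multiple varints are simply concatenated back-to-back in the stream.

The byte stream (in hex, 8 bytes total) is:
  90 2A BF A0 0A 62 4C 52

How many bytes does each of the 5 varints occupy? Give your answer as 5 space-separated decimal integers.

Answer: 2 3 1 1 1

Derivation:
  byte[0]=0x90 cont=1 payload=0x10=16: acc |= 16<<0 -> acc=16 shift=7
  byte[1]=0x2A cont=0 payload=0x2A=42: acc |= 42<<7 -> acc=5392 shift=14 [end]
Varint 1: bytes[0:2] = 90 2A -> value 5392 (2 byte(s))
  byte[2]=0xBF cont=1 payload=0x3F=63: acc |= 63<<0 -> acc=63 shift=7
  byte[3]=0xA0 cont=1 payload=0x20=32: acc |= 32<<7 -> acc=4159 shift=14
  byte[4]=0x0A cont=0 payload=0x0A=10: acc |= 10<<14 -> acc=167999 shift=21 [end]
Varint 2: bytes[2:5] = BF A0 0A -> value 167999 (3 byte(s))
  byte[5]=0x62 cont=0 payload=0x62=98: acc |= 98<<0 -> acc=98 shift=7 [end]
Varint 3: bytes[5:6] = 62 -> value 98 (1 byte(s))
  byte[6]=0x4C cont=0 payload=0x4C=76: acc |= 76<<0 -> acc=76 shift=7 [end]
Varint 4: bytes[6:7] = 4C -> value 76 (1 byte(s))
  byte[7]=0x52 cont=0 payload=0x52=82: acc |= 82<<0 -> acc=82 shift=7 [end]
Varint 5: bytes[7:8] = 52 -> value 82 (1 byte(s))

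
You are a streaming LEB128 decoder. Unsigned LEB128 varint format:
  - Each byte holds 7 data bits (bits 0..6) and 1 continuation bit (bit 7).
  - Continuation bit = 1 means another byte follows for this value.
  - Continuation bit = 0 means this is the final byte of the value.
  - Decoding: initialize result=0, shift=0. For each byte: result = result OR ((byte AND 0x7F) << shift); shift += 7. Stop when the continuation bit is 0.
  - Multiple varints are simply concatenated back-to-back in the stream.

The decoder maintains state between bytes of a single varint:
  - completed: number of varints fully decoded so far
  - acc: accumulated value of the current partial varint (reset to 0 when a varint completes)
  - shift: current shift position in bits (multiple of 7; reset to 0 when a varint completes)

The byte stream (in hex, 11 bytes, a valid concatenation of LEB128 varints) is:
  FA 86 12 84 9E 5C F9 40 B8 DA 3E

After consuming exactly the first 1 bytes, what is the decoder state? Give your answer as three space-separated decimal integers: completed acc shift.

Answer: 0 122 7

Derivation:
byte[0]=0xFA cont=1 payload=0x7A: acc |= 122<<0 -> completed=0 acc=122 shift=7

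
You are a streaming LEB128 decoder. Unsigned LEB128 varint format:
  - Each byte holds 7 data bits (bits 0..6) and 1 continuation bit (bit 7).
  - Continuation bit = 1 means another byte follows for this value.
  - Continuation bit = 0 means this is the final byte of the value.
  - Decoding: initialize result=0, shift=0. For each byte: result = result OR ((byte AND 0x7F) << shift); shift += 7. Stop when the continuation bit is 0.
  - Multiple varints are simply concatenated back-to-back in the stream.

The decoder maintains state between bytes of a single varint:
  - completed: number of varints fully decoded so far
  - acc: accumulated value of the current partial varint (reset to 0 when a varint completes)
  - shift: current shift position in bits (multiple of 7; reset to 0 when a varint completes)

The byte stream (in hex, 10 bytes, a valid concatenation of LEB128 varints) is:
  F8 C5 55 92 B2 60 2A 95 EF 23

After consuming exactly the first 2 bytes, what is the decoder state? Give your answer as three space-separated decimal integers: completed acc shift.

byte[0]=0xF8 cont=1 payload=0x78: acc |= 120<<0 -> completed=0 acc=120 shift=7
byte[1]=0xC5 cont=1 payload=0x45: acc |= 69<<7 -> completed=0 acc=8952 shift=14

Answer: 0 8952 14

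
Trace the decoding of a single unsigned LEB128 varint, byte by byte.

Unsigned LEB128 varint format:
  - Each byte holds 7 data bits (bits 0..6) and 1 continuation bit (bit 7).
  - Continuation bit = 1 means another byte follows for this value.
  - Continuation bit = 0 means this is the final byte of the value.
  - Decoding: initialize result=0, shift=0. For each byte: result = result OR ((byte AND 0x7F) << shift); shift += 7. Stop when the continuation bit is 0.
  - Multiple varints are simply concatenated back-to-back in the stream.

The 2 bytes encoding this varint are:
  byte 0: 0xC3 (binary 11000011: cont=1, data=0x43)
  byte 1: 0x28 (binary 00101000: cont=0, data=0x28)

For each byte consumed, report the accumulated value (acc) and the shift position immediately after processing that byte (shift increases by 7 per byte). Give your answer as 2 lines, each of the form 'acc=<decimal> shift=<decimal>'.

Answer: acc=67 shift=7
acc=5187 shift=14

Derivation:
byte 0=0xC3: payload=0x43=67, contrib = 67<<0 = 67; acc -> 67, shift -> 7
byte 1=0x28: payload=0x28=40, contrib = 40<<7 = 5120; acc -> 5187, shift -> 14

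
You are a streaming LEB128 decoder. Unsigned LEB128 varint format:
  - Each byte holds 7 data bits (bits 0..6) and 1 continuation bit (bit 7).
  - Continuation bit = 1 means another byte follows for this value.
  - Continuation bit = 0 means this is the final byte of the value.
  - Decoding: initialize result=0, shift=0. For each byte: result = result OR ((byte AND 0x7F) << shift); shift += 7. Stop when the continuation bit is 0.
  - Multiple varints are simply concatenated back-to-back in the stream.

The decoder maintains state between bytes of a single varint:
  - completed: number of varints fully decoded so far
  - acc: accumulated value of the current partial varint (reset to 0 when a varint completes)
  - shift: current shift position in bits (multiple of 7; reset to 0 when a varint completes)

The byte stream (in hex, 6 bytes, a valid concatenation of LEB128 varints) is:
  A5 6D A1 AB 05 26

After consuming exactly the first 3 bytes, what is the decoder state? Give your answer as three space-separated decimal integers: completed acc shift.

byte[0]=0xA5 cont=1 payload=0x25: acc |= 37<<0 -> completed=0 acc=37 shift=7
byte[1]=0x6D cont=0 payload=0x6D: varint #1 complete (value=13989); reset -> completed=1 acc=0 shift=0
byte[2]=0xA1 cont=1 payload=0x21: acc |= 33<<0 -> completed=1 acc=33 shift=7

Answer: 1 33 7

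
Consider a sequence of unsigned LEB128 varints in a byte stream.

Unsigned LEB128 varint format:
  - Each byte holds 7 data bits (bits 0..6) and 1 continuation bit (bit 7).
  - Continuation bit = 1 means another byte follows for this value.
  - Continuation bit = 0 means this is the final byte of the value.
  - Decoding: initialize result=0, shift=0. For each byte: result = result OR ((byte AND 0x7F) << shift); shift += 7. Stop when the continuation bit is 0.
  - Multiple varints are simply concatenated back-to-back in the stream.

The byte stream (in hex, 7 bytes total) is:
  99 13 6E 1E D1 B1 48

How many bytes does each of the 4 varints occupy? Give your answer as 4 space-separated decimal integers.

  byte[0]=0x99 cont=1 payload=0x19=25: acc |= 25<<0 -> acc=25 shift=7
  byte[1]=0x13 cont=0 payload=0x13=19: acc |= 19<<7 -> acc=2457 shift=14 [end]
Varint 1: bytes[0:2] = 99 13 -> value 2457 (2 byte(s))
  byte[2]=0x6E cont=0 payload=0x6E=110: acc |= 110<<0 -> acc=110 shift=7 [end]
Varint 2: bytes[2:3] = 6E -> value 110 (1 byte(s))
  byte[3]=0x1E cont=0 payload=0x1E=30: acc |= 30<<0 -> acc=30 shift=7 [end]
Varint 3: bytes[3:4] = 1E -> value 30 (1 byte(s))
  byte[4]=0xD1 cont=1 payload=0x51=81: acc |= 81<<0 -> acc=81 shift=7
  byte[5]=0xB1 cont=1 payload=0x31=49: acc |= 49<<7 -> acc=6353 shift=14
  byte[6]=0x48 cont=0 payload=0x48=72: acc |= 72<<14 -> acc=1186001 shift=21 [end]
Varint 4: bytes[4:7] = D1 B1 48 -> value 1186001 (3 byte(s))

Answer: 2 1 1 3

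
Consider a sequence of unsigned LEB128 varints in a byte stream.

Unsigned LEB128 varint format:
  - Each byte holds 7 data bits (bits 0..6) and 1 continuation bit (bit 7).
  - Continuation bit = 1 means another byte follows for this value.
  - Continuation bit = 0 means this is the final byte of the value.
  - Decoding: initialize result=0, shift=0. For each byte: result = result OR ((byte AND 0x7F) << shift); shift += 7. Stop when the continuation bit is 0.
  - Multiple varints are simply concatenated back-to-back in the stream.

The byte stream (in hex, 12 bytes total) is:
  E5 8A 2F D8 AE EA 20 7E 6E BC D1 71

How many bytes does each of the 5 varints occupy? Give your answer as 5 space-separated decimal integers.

  byte[0]=0xE5 cont=1 payload=0x65=101: acc |= 101<<0 -> acc=101 shift=7
  byte[1]=0x8A cont=1 payload=0x0A=10: acc |= 10<<7 -> acc=1381 shift=14
  byte[2]=0x2F cont=0 payload=0x2F=47: acc |= 47<<14 -> acc=771429 shift=21 [end]
Varint 1: bytes[0:3] = E5 8A 2F -> value 771429 (3 byte(s))
  byte[3]=0xD8 cont=1 payload=0x58=88: acc |= 88<<0 -> acc=88 shift=7
  byte[4]=0xAE cont=1 payload=0x2E=46: acc |= 46<<7 -> acc=5976 shift=14
  byte[5]=0xEA cont=1 payload=0x6A=106: acc |= 106<<14 -> acc=1742680 shift=21
  byte[6]=0x20 cont=0 payload=0x20=32: acc |= 32<<21 -> acc=68851544 shift=28 [end]
Varint 2: bytes[3:7] = D8 AE EA 20 -> value 68851544 (4 byte(s))
  byte[7]=0x7E cont=0 payload=0x7E=126: acc |= 126<<0 -> acc=126 shift=7 [end]
Varint 3: bytes[7:8] = 7E -> value 126 (1 byte(s))
  byte[8]=0x6E cont=0 payload=0x6E=110: acc |= 110<<0 -> acc=110 shift=7 [end]
Varint 4: bytes[8:9] = 6E -> value 110 (1 byte(s))
  byte[9]=0xBC cont=1 payload=0x3C=60: acc |= 60<<0 -> acc=60 shift=7
  byte[10]=0xD1 cont=1 payload=0x51=81: acc |= 81<<7 -> acc=10428 shift=14
  byte[11]=0x71 cont=0 payload=0x71=113: acc |= 113<<14 -> acc=1861820 shift=21 [end]
Varint 5: bytes[9:12] = BC D1 71 -> value 1861820 (3 byte(s))

Answer: 3 4 1 1 3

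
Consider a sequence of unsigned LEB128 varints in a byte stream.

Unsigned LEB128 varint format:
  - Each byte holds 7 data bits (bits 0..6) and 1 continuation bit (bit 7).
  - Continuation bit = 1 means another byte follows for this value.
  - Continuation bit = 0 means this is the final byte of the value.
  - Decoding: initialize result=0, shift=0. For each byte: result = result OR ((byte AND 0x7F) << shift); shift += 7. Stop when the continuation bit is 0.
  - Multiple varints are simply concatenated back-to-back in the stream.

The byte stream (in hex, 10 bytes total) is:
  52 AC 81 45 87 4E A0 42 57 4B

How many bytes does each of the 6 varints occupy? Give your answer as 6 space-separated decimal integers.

  byte[0]=0x52 cont=0 payload=0x52=82: acc |= 82<<0 -> acc=82 shift=7 [end]
Varint 1: bytes[0:1] = 52 -> value 82 (1 byte(s))
  byte[1]=0xAC cont=1 payload=0x2C=44: acc |= 44<<0 -> acc=44 shift=7
  byte[2]=0x81 cont=1 payload=0x01=1: acc |= 1<<7 -> acc=172 shift=14
  byte[3]=0x45 cont=0 payload=0x45=69: acc |= 69<<14 -> acc=1130668 shift=21 [end]
Varint 2: bytes[1:4] = AC 81 45 -> value 1130668 (3 byte(s))
  byte[4]=0x87 cont=1 payload=0x07=7: acc |= 7<<0 -> acc=7 shift=7
  byte[5]=0x4E cont=0 payload=0x4E=78: acc |= 78<<7 -> acc=9991 shift=14 [end]
Varint 3: bytes[4:6] = 87 4E -> value 9991 (2 byte(s))
  byte[6]=0xA0 cont=1 payload=0x20=32: acc |= 32<<0 -> acc=32 shift=7
  byte[7]=0x42 cont=0 payload=0x42=66: acc |= 66<<7 -> acc=8480 shift=14 [end]
Varint 4: bytes[6:8] = A0 42 -> value 8480 (2 byte(s))
  byte[8]=0x57 cont=0 payload=0x57=87: acc |= 87<<0 -> acc=87 shift=7 [end]
Varint 5: bytes[8:9] = 57 -> value 87 (1 byte(s))
  byte[9]=0x4B cont=0 payload=0x4B=75: acc |= 75<<0 -> acc=75 shift=7 [end]
Varint 6: bytes[9:10] = 4B -> value 75 (1 byte(s))

Answer: 1 3 2 2 1 1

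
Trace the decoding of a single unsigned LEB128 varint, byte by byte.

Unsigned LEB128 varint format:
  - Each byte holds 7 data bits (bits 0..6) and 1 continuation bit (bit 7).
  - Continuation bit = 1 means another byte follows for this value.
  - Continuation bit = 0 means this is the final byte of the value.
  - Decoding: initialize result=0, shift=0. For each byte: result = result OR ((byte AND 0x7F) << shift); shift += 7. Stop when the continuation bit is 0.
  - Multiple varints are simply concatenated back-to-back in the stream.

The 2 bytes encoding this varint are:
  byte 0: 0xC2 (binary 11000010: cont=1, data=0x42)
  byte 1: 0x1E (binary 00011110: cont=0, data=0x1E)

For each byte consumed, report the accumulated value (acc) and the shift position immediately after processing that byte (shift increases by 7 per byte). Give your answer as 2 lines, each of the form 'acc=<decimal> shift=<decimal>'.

byte 0=0xC2: payload=0x42=66, contrib = 66<<0 = 66; acc -> 66, shift -> 7
byte 1=0x1E: payload=0x1E=30, contrib = 30<<7 = 3840; acc -> 3906, shift -> 14

Answer: acc=66 shift=7
acc=3906 shift=14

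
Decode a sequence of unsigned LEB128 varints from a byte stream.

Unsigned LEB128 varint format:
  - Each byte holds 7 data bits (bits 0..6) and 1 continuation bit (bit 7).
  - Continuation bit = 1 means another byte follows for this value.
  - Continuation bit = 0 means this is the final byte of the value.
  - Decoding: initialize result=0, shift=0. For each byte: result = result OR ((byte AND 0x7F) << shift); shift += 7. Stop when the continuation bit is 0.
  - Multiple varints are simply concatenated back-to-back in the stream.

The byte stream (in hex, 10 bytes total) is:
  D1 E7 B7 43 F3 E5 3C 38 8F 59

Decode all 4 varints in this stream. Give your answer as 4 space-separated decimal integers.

Answer: 141423569 996083 56 11407

Derivation:
  byte[0]=0xD1 cont=1 payload=0x51=81: acc |= 81<<0 -> acc=81 shift=7
  byte[1]=0xE7 cont=1 payload=0x67=103: acc |= 103<<7 -> acc=13265 shift=14
  byte[2]=0xB7 cont=1 payload=0x37=55: acc |= 55<<14 -> acc=914385 shift=21
  byte[3]=0x43 cont=0 payload=0x43=67: acc |= 67<<21 -> acc=141423569 shift=28 [end]
Varint 1: bytes[0:4] = D1 E7 B7 43 -> value 141423569 (4 byte(s))
  byte[4]=0xF3 cont=1 payload=0x73=115: acc |= 115<<0 -> acc=115 shift=7
  byte[5]=0xE5 cont=1 payload=0x65=101: acc |= 101<<7 -> acc=13043 shift=14
  byte[6]=0x3C cont=0 payload=0x3C=60: acc |= 60<<14 -> acc=996083 shift=21 [end]
Varint 2: bytes[4:7] = F3 E5 3C -> value 996083 (3 byte(s))
  byte[7]=0x38 cont=0 payload=0x38=56: acc |= 56<<0 -> acc=56 shift=7 [end]
Varint 3: bytes[7:8] = 38 -> value 56 (1 byte(s))
  byte[8]=0x8F cont=1 payload=0x0F=15: acc |= 15<<0 -> acc=15 shift=7
  byte[9]=0x59 cont=0 payload=0x59=89: acc |= 89<<7 -> acc=11407 shift=14 [end]
Varint 4: bytes[8:10] = 8F 59 -> value 11407 (2 byte(s))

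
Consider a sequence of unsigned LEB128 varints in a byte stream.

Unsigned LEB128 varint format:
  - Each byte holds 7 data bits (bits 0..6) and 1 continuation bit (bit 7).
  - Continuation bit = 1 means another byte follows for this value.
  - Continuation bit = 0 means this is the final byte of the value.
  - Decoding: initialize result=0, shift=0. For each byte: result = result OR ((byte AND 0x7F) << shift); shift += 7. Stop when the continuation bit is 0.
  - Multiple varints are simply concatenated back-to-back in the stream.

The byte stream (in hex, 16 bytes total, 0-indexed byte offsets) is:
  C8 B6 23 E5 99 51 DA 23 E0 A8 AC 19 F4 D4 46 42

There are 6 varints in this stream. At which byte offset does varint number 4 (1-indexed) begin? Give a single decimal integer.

Answer: 8

Derivation:
  byte[0]=0xC8 cont=1 payload=0x48=72: acc |= 72<<0 -> acc=72 shift=7
  byte[1]=0xB6 cont=1 payload=0x36=54: acc |= 54<<7 -> acc=6984 shift=14
  byte[2]=0x23 cont=0 payload=0x23=35: acc |= 35<<14 -> acc=580424 shift=21 [end]
Varint 1: bytes[0:3] = C8 B6 23 -> value 580424 (3 byte(s))
  byte[3]=0xE5 cont=1 payload=0x65=101: acc |= 101<<0 -> acc=101 shift=7
  byte[4]=0x99 cont=1 payload=0x19=25: acc |= 25<<7 -> acc=3301 shift=14
  byte[5]=0x51 cont=0 payload=0x51=81: acc |= 81<<14 -> acc=1330405 shift=21 [end]
Varint 2: bytes[3:6] = E5 99 51 -> value 1330405 (3 byte(s))
  byte[6]=0xDA cont=1 payload=0x5A=90: acc |= 90<<0 -> acc=90 shift=7
  byte[7]=0x23 cont=0 payload=0x23=35: acc |= 35<<7 -> acc=4570 shift=14 [end]
Varint 3: bytes[6:8] = DA 23 -> value 4570 (2 byte(s))
  byte[8]=0xE0 cont=1 payload=0x60=96: acc |= 96<<0 -> acc=96 shift=7
  byte[9]=0xA8 cont=1 payload=0x28=40: acc |= 40<<7 -> acc=5216 shift=14
  byte[10]=0xAC cont=1 payload=0x2C=44: acc |= 44<<14 -> acc=726112 shift=21
  byte[11]=0x19 cont=0 payload=0x19=25: acc |= 25<<21 -> acc=53154912 shift=28 [end]
Varint 4: bytes[8:12] = E0 A8 AC 19 -> value 53154912 (4 byte(s))
  byte[12]=0xF4 cont=1 payload=0x74=116: acc |= 116<<0 -> acc=116 shift=7
  byte[13]=0xD4 cont=1 payload=0x54=84: acc |= 84<<7 -> acc=10868 shift=14
  byte[14]=0x46 cont=0 payload=0x46=70: acc |= 70<<14 -> acc=1157748 shift=21 [end]
Varint 5: bytes[12:15] = F4 D4 46 -> value 1157748 (3 byte(s))
  byte[15]=0x42 cont=0 payload=0x42=66: acc |= 66<<0 -> acc=66 shift=7 [end]
Varint 6: bytes[15:16] = 42 -> value 66 (1 byte(s))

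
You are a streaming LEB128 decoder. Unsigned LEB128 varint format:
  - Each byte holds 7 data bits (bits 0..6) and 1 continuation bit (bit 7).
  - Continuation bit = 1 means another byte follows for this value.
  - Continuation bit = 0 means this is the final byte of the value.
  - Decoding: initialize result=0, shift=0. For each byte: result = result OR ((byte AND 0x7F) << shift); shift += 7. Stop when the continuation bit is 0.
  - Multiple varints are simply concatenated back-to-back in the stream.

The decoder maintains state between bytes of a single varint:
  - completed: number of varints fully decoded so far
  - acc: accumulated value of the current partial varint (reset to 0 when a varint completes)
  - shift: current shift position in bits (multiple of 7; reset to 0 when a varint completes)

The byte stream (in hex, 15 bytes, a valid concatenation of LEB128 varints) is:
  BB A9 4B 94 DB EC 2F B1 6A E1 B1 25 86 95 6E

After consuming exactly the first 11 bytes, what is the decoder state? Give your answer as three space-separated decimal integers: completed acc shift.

Answer: 3 6369 14

Derivation:
byte[0]=0xBB cont=1 payload=0x3B: acc |= 59<<0 -> completed=0 acc=59 shift=7
byte[1]=0xA9 cont=1 payload=0x29: acc |= 41<<7 -> completed=0 acc=5307 shift=14
byte[2]=0x4B cont=0 payload=0x4B: varint #1 complete (value=1234107); reset -> completed=1 acc=0 shift=0
byte[3]=0x94 cont=1 payload=0x14: acc |= 20<<0 -> completed=1 acc=20 shift=7
byte[4]=0xDB cont=1 payload=0x5B: acc |= 91<<7 -> completed=1 acc=11668 shift=14
byte[5]=0xEC cont=1 payload=0x6C: acc |= 108<<14 -> completed=1 acc=1781140 shift=21
byte[6]=0x2F cont=0 payload=0x2F: varint #2 complete (value=100347284); reset -> completed=2 acc=0 shift=0
byte[7]=0xB1 cont=1 payload=0x31: acc |= 49<<0 -> completed=2 acc=49 shift=7
byte[8]=0x6A cont=0 payload=0x6A: varint #3 complete (value=13617); reset -> completed=3 acc=0 shift=0
byte[9]=0xE1 cont=1 payload=0x61: acc |= 97<<0 -> completed=3 acc=97 shift=7
byte[10]=0xB1 cont=1 payload=0x31: acc |= 49<<7 -> completed=3 acc=6369 shift=14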